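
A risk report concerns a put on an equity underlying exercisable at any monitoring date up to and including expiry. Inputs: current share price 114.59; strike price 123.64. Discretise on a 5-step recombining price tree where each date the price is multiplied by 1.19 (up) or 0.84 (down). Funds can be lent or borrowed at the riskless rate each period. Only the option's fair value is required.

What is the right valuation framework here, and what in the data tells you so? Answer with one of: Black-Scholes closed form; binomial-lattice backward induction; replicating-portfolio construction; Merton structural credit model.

Key observation: with exercise allowed before expiry on a discrete up/down model (5 steps from spot 114.59), the strike-123.64 put's value must be rolled back through the tree testing early exercise at each node.

framework: binomial-lattice backward induction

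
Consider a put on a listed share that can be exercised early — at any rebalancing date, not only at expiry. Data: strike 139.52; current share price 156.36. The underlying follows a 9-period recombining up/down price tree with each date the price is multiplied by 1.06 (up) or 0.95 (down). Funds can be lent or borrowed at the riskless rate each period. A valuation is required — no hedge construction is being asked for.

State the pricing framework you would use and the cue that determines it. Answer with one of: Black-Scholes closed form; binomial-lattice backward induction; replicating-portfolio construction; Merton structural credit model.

framework: binomial-lattice backward induction

Key observation: the put (strike 139.52 on spot 156.36) is American-style on a 9-step discrete price model, so the early-exercise decision at every node requires stepwise backward valuation — a closed form cannot price the exercise right.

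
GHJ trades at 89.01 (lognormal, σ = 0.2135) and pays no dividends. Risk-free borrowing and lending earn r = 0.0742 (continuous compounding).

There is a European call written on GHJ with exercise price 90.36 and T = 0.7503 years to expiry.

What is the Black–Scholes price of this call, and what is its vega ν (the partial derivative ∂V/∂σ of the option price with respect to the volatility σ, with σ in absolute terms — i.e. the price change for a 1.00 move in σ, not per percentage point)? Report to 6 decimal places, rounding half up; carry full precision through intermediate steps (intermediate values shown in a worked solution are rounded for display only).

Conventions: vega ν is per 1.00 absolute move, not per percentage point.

price = 8.352581
ν = 29.296350

σ√T = 0.2135·√0.7503 = 0.184933
d₁ = (ln(S/K) + (r+σ²/2)T) / (σ√T) = (ln(89.01/90.36) + (0.0742+0.2135²/2)·0.7503) / 0.184933 = (-0.015053 + 0.072772) / 0.184933 = 0.312110
d₂ = d₁ − σ√T = 0.312110 − 0.184933 = 0.127176
e^{−rT} = 0.945849
N(d₁) = 0.622521,  N(d₂) = 0.550599
Call price V = S·N(d₁) − K·e^{−rT}·N(d₂) = 55.410625 − 47.058044 = 8.352581
φ(d₁) = (1/√(2π))·e^{−d₁²/2} = 0.379977
ν = S·φ(d₁)·√T = 29.296350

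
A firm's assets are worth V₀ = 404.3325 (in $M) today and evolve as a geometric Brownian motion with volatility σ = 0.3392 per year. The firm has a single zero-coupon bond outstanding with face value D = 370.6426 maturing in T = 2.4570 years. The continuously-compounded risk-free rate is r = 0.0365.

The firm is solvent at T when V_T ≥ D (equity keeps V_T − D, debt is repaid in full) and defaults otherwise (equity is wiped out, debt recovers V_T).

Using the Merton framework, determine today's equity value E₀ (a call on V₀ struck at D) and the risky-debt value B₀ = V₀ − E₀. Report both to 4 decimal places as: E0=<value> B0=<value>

E0=114.7910 B0=289.5415

Apply the equity-as-call identities (strike 370.6426, horizon 2.4570 years):
d₁ = [ln(V₀/D) + (r + σ²/2)T] / (σ√T)
   = [ln(404.3325/370.6426) + (0.0365 + 0.5·0.3392²)·2.4570] / (0.3392·√2.4570)
   = [0.086999 + 0.231028] / 0.531690 = 0.598144
d₂ = d₁ − σ√T = 0.598144 − 0.531690 = 0.066454
N(d₁) = 0.725128,  N(d₂) = 0.526492,  e^(−rT) = 0.914223
E₀ = V₀·N(d₁) − D·e^(−rT)·N(d₂)
   = 404.3325·0.725128 − 370.6426·0.914223·0.526492 = 114.791045
B₀ = V₀ − E₀ = 404.3325 − 114.791045 = 289.541455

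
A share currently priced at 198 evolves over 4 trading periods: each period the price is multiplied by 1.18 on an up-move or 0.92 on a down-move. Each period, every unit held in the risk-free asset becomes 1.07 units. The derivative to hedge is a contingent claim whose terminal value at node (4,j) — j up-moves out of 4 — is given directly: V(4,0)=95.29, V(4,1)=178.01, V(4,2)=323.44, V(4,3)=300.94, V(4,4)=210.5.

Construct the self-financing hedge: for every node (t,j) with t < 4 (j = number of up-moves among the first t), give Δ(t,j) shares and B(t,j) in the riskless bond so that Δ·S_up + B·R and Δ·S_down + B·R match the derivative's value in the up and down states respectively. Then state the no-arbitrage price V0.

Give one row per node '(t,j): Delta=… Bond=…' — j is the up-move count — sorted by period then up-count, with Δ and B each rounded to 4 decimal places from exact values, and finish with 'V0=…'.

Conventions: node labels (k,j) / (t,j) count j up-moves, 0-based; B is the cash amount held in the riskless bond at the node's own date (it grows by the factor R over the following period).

No-arbitrage ⇒ martingale measure with p* = (R−d)/(u−d) = 0.5769.
Terminal payoffs: V(4,0)=95.2900, V(4,1)=178.0100, V(4,2)=323.4400, V(4,3)=300.9400, V(4,4)=210.5000
  t=3,j=0: stock 154.1802 → up 181.9327 (V=178.0100), down 141.8458 (V=95.2900). Price 133.6571; hedge Δ=2.0635, bond B=-184.4968.
  t=3,j=1: stock 197.7529 → up 233.3484 (V=323.4400), down 181.9327 (V=178.0100). Price 244.7775; hedge Δ=2.8285, bond B=-314.5687.
  t=3,j=2: stock 253.6396 → up 299.2947 (V=300.9400), down 233.3484 (V=323.4400). Price 290.1488; hedge Δ=-0.3412, bond B=376.6873.
  t=3,j=3: stock 325.3203 → up 383.8780 (V=210.5000), down 299.2947 (V=300.9400). Price 232.4889; hedge Δ=-1.0692, bond B=580.3350.
  t=2,j=0: stock 167.5872 → up 197.7529 (V=244.7775), down 154.1802 (V=133.6571). Price 184.8271; hedge Δ=2.5502, bond B=-242.5591.
  t=2,j=1: stock 214.9488 → up 253.6396 (V=290.1488), down 197.7529 (V=244.7775). Price 253.2273; hedge Δ=0.8118, bond B=78.7223.
  t=2,j=2: stock 275.6952 → up 325.3203 (V=232.4889), down 253.6396 (V=290.1488). Price 240.0780; hedge Δ=-0.8044, bond B=461.8471.
  t=1,j=0: stock 182.1600 → up 214.9488 (V=253.2273), down 167.5872 (V=184.8271). Price 209.6157; hedge Δ=1.4442, bond B=-53.4621.
  t=1,j=1: stock 233.6400 → up 275.6952 (V=240.0780), down 214.9488 (V=253.2273). Price 229.5712; hedge Δ=-0.2165, bond B=280.1456.
  t=0,j=0: stock 198.0000 → up 233.6400 (V=229.5712), down 182.1600 (V=209.6157). Price 206.6621; hedge Δ=0.3876, bond B=129.9102.
Verification: the root portfolio costs Δ(0,0)·S0 + B(0,0) = 206.6621, matching V0.

(0,0): Delta=0.3876 Bond=129.9102
(1,0): Delta=1.4442 Bond=-53.4621
(1,1): Delta=-0.2165 Bond=280.1456
(2,0): Delta=2.5502 Bond=-242.5591
(2,1): Delta=0.8118 Bond=78.7223
(2,2): Delta=-0.8044 Bond=461.8471
(3,0): Delta=2.0635 Bond=-184.4968
(3,1): Delta=2.8285 Bond=-314.5687
(3,2): Delta=-0.3412 Bond=376.6873
(3,3): Delta=-1.0692 Bond=580.3350
V0=206.6621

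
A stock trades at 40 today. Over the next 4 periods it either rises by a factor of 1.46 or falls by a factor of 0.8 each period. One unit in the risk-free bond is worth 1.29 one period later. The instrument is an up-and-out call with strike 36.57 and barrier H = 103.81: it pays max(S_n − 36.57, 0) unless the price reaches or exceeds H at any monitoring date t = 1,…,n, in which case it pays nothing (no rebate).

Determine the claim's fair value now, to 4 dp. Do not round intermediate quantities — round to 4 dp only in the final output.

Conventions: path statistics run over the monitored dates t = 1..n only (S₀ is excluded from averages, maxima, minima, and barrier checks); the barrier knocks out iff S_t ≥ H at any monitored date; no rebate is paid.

Risk-neutral up-probability p* = (R−d)/(u−d) = (1.29−0.8)/(1.46−0.8) = 0.7424; the claim prices as the p*-weighted sum of path payoffs discounted by R^4.
Enumerate all 2^4 = 16 price paths (U = up ×1.46, D = down ×0.8); each path with k up-moves has probability p*^k·(1−p*)^(4−k).
DDDD: M=32.0000, payoff=0.0000, prob=0.004402
UDDD: M=58.4000, payoff=0.0000, prob=0.012687
DUDD: M=46.7200, payoff=0.0000, prob=0.012687
UUDD: M=85.2640, payoff=17.9990, prob=0.036569
DDUD: M=37.3760, payoff=0.0000, prob=0.012687
UDUD: M=68.2112, payoff=17.9990, prob=0.036569
DUUD: M=68.2112, payoff=17.9990, prob=0.036569
UUUD: M=124.4854, payoff=0.0000, prob=0.105405
DDDU: M=32.0000, payoff=0.0000, prob=0.012687
UDDU: M=58.4000, payoff=17.9990, prob=0.036569
DUDU: M=54.5690, payoff=17.9990, prob=0.036569
UUDU: M=99.5884, payoff=63.0184, prob=0.105405
DDUU: M=54.5690, payoff=17.9990, prob=0.036569
UDUU: M=99.5884, payoff=63.0184, prob=0.105405
DUUU: M=99.5884, payoff=63.0184, prob=0.105405
UUUU: M=181.7487, payoff=0.0000, prob=0.303815
Price = Σ prob·payoff / R^4 = 23.876592 / 2.769229 = 8.6221

price = 8.6221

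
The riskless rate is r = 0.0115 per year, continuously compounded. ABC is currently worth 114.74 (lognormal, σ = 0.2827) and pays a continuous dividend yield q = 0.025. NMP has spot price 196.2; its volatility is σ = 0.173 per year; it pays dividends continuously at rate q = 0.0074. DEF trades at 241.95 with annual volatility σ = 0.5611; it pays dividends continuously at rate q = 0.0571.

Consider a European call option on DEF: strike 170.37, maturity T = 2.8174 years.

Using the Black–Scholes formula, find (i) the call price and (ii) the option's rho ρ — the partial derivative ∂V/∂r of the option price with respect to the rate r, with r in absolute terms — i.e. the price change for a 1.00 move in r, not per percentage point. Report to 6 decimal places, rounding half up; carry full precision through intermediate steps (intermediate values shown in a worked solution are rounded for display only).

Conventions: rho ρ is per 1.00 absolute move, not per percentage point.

σ√T = 0.5611·√2.8174 = 0.941813
d₁ = (ln(S/K) + (r−q+σ²/2)T) / (σ√T) = (ln(241.95/170.37) + (0.0115−0.0571+0.5611²/2)·2.8174) / 0.941813 = (0.350759 + 0.315032) / 0.941813 = 0.706925
d₂ = d₁ − σ√T = 0.706925 − 0.941813 = -0.234888
e^{−rT} = 0.968119
e^{−qT} = 0.851400
N(d₁) = 0.760193,  N(d₂) = 0.407148
Call price V = S·e^{−qT}·N(d₁) − K·e^{−rT}·N(d₂) = 156.596919 − 67.154341 = 89.442578
ρ = K·T·e^{−rT}·N(d₂) = 189.200640

price = 89.442578
ρ = 189.200640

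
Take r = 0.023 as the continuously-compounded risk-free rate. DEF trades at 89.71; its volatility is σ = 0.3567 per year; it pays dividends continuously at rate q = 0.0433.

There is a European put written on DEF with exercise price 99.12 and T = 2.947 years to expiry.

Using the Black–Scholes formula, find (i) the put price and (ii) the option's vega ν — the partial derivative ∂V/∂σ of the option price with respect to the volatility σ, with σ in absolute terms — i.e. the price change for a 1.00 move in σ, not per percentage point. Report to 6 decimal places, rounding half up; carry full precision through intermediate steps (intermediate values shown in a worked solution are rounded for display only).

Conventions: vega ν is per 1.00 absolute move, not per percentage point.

price = 28.139621
ν = 54.022138

σ√T = 0.3567·√2.947 = 0.612341
d₁ = (ln(S/K) + (r−q+σ²/2)T) / (σ√T) = (ln(89.71/99.12) + (0.023−0.0433+0.3567²/2)·2.947) / 0.612341 = (-0.099749 + 0.127657) / 0.612341 = 0.045575
d₂ = d₁ − σ√T = 0.045575 − 0.612341 = -0.566766
e^{−rT} = 0.934465
e^{−qT} = 0.880201
N(−d₁) = 0.481824,  N(−d₂) = 0.714563
Put price V = K·e^{−rT}·N(−d₂) − S·e^{−qT}·N(−d₁) = 66.185839 − 38.046218 = 28.139621
φ(d₁) = (1/√(2π))·e^{−d₁²/2} = 0.398528
ν = S·e^{−qT}·φ(d₁)·√T = 54.022138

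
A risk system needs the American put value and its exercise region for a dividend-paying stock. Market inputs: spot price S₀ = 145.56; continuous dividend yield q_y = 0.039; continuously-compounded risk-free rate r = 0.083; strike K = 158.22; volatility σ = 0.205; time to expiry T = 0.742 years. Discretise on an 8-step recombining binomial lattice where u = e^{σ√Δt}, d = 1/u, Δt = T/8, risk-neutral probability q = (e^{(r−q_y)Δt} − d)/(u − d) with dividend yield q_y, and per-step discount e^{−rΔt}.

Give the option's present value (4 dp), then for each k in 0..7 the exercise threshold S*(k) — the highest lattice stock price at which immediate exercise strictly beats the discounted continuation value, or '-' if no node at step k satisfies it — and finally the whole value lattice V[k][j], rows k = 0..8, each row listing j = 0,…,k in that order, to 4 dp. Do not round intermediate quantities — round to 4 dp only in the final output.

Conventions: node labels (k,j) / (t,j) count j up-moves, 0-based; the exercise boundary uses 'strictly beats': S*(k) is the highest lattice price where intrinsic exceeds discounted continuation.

price = 15.7399
boundary = - - 128.4736 120.6979 128.4736 136.7502 128.4736 136.7502
tree:
15.7399
21.9884 10.1405
29.7464 15.0729 5.6864
37.5221 21.6166 9.1878 2.5018
44.8272 29.7464 14.3483 4.5064 0.6674
51.6901 37.5221 21.4698 7.9129 1.3929 0.0000
58.1377 44.8272 29.7464 13.4007 2.9068 0.0000 0.0000
64.1950 51.6901 37.5221 21.4698 6.0663 0.0000 0.0000 0.0000
69.8857 58.1377 44.8272 29.7464 12.6600 0.0000 0.0000 0.0000 0.0000

Δt=0.09275  u=1.06442  d=0.93948  q=0.51713  discount=0.99233
step 8 (expiry): payoffs max(K−S,0) = 69.8857 58.1377 44.8272 29.7464 12.6600 0.0000 0.0000 0.0000 0.0000
step 7: (k=7,j=0): S=94.0250, K−S=64.1950, hold=63.3211 ⇒ V=64.1950 exercise | (k=7,j=1): S=106.5299, K−S=51.6901, hold=50.8614 ⇒ V=51.6901 exercise | (k=7,j=2): S=120.6979, K−S=37.5221, hold=36.7446 ⇒ V=37.5221 exercise | (k=7,j=3): S=136.7502, K−S=21.4698, hold=20.7502 ⇒ V=21.4698 exercise | (k=7,j=4): S=154.9374, K−S=3.2826, hold=6.0663 ⇒ V=6.0663 continue | (k=7,j=5): S=175.5433, K−S=0.0000, hold=0.0000 ⇒ V=0.0000 continue | (k=7,j=6): S=198.8898, K−S=0.0000, hold=0.0000 ⇒ V=0.0000 continue | (k=7,j=7): S=225.3413, K−S=0.0000, hold=0.0000 ⇒ V=0.0000 continue  boundary S*=136.7502
step 6: (k=6,j=0): S=100.0823, K−S=58.1377, hold=57.2857 ⇒ V=58.1377 exercise | (k=6,j=1): S=113.3928, K−S=44.8272, hold=44.0232 ⇒ V=44.8272 exercise | (k=6,j=2): S=128.4736, K−S=29.7464, hold=28.9970 ⇒ V=29.7464 exercise | (k=6,j=3): S=145.5600, K−S=12.6600, hold=13.4007 ⇒ V=13.4007 continue | (k=6,j=4): S=164.9188, K−S=0.0000, hold=2.9068 ⇒ V=2.9068 continue | (k=6,j=5): S=186.8523, K−S=0.0000, hold=0.0000 ⇒ V=0.0000 continue | (k=6,j=6): S=211.7028, K−S=0.0000, hold=0.0000 ⇒ V=0.0000 continue  boundary S*=128.4736
step 5: (k=5,j=0): S=106.5299, K−S=51.6901, hold=50.8614 ⇒ V=51.6901 exercise | (k=5,j=1): S=120.6979, K−S=37.5221, hold=36.7446 ⇒ V=37.5221 exercise | (k=5,j=2): S=136.7502, K−S=21.4698, hold=21.1303 ⇒ V=21.4698 exercise | (k=5,j=3): S=154.9374, K−S=3.2826, hold=7.9129 ⇒ V=7.9129 continue | (k=5,j=4): S=175.5433, K−S=0.0000, hold=1.3929 ⇒ V=1.3929 continue | (k=5,j=5): S=198.8898, K−S=0.0000, hold=0.0000 ⇒ V=0.0000 continue  boundary S*=136.7502
step 4: (k=4,j=0): S=113.3928, K−S=44.8272, hold=44.0232 ⇒ V=44.8272 exercise | (k=4,j=1): S=128.4736, K−S=29.7464, hold=28.9970 ⇒ V=29.7464 exercise | (k=4,j=2): S=145.5600, K−S=12.6600, hold=14.3483 ⇒ V=14.3483 continue | (k=4,j=3): S=164.9188, K−S=0.0000, hold=4.5064 ⇒ V=4.5064 continue | (k=4,j=4): S=186.8523, K−S=0.0000, hold=0.6674 ⇒ V=0.6674 continue  boundary S*=128.4736
step 3: (k=3,j=0): S=120.6979, K−S=37.5221, hold=36.7446 ⇒ V=37.5221 exercise | (k=3,j=1): S=136.7502, K−S=21.4698, hold=21.6166 ⇒ V=21.6166 continue | (k=3,j=2): S=154.9374, K−S=3.2826, hold=9.1878 ⇒ V=9.1878 continue | (k=3,j=3): S=175.5433, K−S=0.0000, hold=2.5018 ⇒ V=2.5018 continue  boundary S*=120.6979
step 2: (k=2,j=0): S=128.4736, K−S=29.7464, hold=29.0723 ⇒ V=29.7464 exercise | (k=2,j=1): S=145.5600, K−S=12.6600, hold=15.0729 ⇒ V=15.0729 continue | (k=2,j=2): S=164.9188, K−S=0.0000, hold=5.6864 ⇒ V=5.6864 continue  boundary S*=128.4736
step 1: (k=1,j=0): S=136.7502, K−S=21.4698, hold=21.9884 ⇒ V=21.9884 continue | (k=1,j=1): S=154.9374, K−S=3.2826, hold=10.1405 ⇒ V=10.1405 continue  boundary S*=-
step 0: (k=0,j=0): S=145.5600, K−S=12.6600, hold=15.7399 ⇒ V=15.7399 continue  boundary S*=-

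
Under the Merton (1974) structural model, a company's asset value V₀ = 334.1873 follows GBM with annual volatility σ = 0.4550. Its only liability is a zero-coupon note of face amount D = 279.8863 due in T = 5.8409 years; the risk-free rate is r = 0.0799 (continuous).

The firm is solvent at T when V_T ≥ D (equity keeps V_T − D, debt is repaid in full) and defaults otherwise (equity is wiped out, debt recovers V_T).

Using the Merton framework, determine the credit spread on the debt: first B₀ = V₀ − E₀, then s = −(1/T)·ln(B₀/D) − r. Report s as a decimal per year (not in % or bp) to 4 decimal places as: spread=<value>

spread=0.0474

Apply the equity-as-call identities (strike 279.8863, horizon 5.8409 years):
d₁ = [ln(V₀/D) + (r + σ²/2)T] / (σ√T)
   = [ln(334.1873/279.8863) + (0.0799 + 0.5·0.4550²)·5.8409] / (0.4550·√5.8409)
   = [0.177318 + 1.071294] / 1.099642 = 1.135472
d₂ = d₁ − σ√T = 1.135472 − 1.099642 = 0.035830
N(d₁) = 0.871911,  N(d₂) = 0.514291,  e^(−rT) = 0.627076
E₀ = V₀·N(d₁) − D·e^(−rT)·N(d₂)
   = 334.1873·0.871911 − 279.8863·0.627076·0.514291 = 201.118464
B₀ = V₀ − E₀ = 334.1873 − 201.118464 = 133.068836
spread = −(1/T)·ln(B₀/D) − r = −(1/5.8409)·ln(133.068836/279.8863) − 0.0799 = 0.04739492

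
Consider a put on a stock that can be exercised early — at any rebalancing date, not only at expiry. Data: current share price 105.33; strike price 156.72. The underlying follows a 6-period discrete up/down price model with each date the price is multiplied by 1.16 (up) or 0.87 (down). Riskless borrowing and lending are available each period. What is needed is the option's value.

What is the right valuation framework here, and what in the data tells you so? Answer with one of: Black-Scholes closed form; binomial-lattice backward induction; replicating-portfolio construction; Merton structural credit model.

Key observation: the defining feature is the embedded early-exercise option across 6 discrete dates on the spot-105.33 tree; pricing the strike-156.72 put means working backward with an exercise test at every node.

framework: binomial-lattice backward induction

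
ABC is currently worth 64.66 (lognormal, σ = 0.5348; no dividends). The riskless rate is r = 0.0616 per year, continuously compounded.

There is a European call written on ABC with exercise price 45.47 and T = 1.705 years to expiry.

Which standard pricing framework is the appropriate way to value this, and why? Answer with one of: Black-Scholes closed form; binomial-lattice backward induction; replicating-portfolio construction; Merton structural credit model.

framework: Black-Scholes closed form

Key observation: a European claim on ABC (strike 45.47) — a lognormal (GBM) underlying with constant rate and volatility — has an exact closed-form value; no lattice or capital structure is involved.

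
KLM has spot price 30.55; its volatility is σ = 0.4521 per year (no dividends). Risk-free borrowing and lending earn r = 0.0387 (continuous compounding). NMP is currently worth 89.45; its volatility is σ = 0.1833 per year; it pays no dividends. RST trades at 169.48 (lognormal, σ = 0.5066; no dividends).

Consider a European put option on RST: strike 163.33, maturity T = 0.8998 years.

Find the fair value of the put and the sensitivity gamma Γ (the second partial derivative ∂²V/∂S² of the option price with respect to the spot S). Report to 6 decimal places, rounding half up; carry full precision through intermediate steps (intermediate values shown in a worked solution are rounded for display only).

price = 25.536121
Γ = 0.004540

σ√T = 0.5066·√0.8998 = 0.480550
d₁ = (ln(S/K) + (r+σ²/2)T) / (σ√T) = (ln(169.48/163.33) + (0.0387+0.5066²/2)·0.8998) / 0.480550 = (0.036962 + 0.150286) / 0.480550 = 0.389655
d₂ = d₁ − σ√T = 0.389655 − 0.480550 = -0.090895
e^{−rT} = 0.965777
N(−d₁) = 0.348396,  N(−d₂) = 0.536212
Put price V = K·e^{−rT}·N(−d₂) − S·N(−d₁) = 84.582262 − 59.046141 = 25.536121
φ(d₁) = (1/√(2π))·e^{−d₁²/2} = 0.369777
Γ = φ(d₁) / (S·σ·√T) = 0.004540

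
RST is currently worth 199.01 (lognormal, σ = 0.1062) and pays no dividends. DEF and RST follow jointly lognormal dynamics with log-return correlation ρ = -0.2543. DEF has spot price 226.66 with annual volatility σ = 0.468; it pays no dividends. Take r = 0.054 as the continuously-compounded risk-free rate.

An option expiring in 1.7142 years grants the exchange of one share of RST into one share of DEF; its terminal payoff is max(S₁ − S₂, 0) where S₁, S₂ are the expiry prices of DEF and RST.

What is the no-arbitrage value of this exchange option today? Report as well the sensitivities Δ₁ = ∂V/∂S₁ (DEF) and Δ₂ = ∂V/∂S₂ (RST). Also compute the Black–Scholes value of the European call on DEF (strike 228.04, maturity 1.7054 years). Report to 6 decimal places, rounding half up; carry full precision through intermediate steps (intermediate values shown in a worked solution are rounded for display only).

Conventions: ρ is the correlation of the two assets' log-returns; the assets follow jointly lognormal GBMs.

σ_eff = √(σ₁² + σ₂² − 2ρσ₁σ₂) = √(0.468² + 0.1062² − 2·-0.2543·0.468·0.1062) = 0.505550
d₁ = (ln(S₁/S₂) + (q₂ − q₁ + σ_eff²/2)T) / (σ_eff√T) = (ln(226.66/199.01) + (0.0 − 0.0 + 0.127790)·1.7142) / 0.661904 = 0.527500
d₂ = d₁ − σ_eff√T = 0.527500 − 0.661904 = -0.134404
N(d₁) = 0.701077,  N(d₂) = 0.446542
V = S₁·e^{−q₁T}·N(d₁) − S₂·e^{−q₂T}·N(d₂) = 158.906073 − 88.866274 = 70.039799
Δ₁ = e^{−q₁T}·N(d₁) = 0.701077;  Δ₂ = −e^{−q₂T}·N(d₂) = -0.446542
[vanilla: DEF call K=228.04]
σ√T = 0.468·√1.7054 = 0.611166
d₁ = (ln(S/K) + (r+σ²/2)T) / (σ√T) = (ln(226.66/228.04) + (0.054+0.468²/2)·1.7054) / 0.611166 = (-0.006070 + 0.278853) / 0.611166 = 0.446333
d₂ = d₁ − σ√T = 0.446333 − 0.611166 = -0.164833
e^{−rT} = 0.912022
N(d₁) = 0.672322,  N(d₂) = 0.434538
price = S·N(d₁) − K·e^{−rT}·N(d₂) = 152.388420 − 90.374048 = 62.014372

exchange price = 70.039799
Δ1 = 0.701077
Δ2 = -0.446542
price(DEF call K=228.04) = 62.014372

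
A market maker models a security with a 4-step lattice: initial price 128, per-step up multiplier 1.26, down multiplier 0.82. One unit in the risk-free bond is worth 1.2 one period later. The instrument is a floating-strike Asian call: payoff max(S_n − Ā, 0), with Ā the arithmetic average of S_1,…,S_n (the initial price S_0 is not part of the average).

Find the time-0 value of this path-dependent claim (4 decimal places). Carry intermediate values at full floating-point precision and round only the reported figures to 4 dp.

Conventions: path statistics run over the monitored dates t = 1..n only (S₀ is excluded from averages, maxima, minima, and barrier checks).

Set p* = 0.8636 (from d < R < u); the path-dependent value is the discounted p*-expectation over all price paths.
Enumerate all 2^4 = 16 price paths (U = up ×1.26, D = down ×0.82); each path with k up-moves has probability p*^k·(1−p*)^(4−k).
DDDD: Ā=79.8685, payoff=0.0000, prob=0.000346
UDDD: Ā=122.7247, payoff=0.0000, prob=0.002190
DUDD: Ā=108.6447, payoff=0.0000, prob=0.002190
UUDD: Ā=166.9419, payoff=0.0000, prob=0.013869
DDUD: Ā=97.0991, payoff=0.0000, prob=0.002190
UDUD: Ā=149.2011, payoff=0.0000, prob=0.013869
DUUD: Ā=135.1211, payoff=1.5192, prob=0.013869
UUUD: Ā=207.6251, payoff=2.3344, prob=0.087840
DDDU: Ā=87.6317, payoff=1.2929, prob=0.002190
UDDU: Ā=134.6536, payoff=1.9866, prob=0.013869
DUDU: Ā=120.5736, payoff=16.0666, prob=0.013869
UUDU: Ā=185.2717, payoff=24.6878, prob=0.087840
DDUU: Ā=109.0280, payoff=27.6122, prob=0.013869
UDUU: Ā=167.5309, payoff=42.4286, prob=0.087840
DUUU: Ā=153.4509, payoff=56.5086, prob=0.087840
UUUU: Ā=235.7904, payoff=86.8302, prob=0.556319
Price = Σ prob·payoff / R^4 = 60.026790 / 2.073600 = 28.9481

price = 28.9481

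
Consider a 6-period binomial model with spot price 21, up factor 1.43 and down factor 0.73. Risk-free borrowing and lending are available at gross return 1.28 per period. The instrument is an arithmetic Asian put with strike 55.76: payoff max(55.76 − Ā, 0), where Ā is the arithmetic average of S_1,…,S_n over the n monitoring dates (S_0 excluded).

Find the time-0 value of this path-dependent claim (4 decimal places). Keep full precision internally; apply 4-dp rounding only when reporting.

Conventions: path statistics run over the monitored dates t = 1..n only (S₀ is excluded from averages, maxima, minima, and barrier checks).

Risk-neutral up-probability p* = (R−d)/(u−d) = (1.28−0.73)/(1.43−0.73) = 0.7857; the claim prices as the p*-weighted sum of path payoffs discounted by R^6.
Enumerate all 2^6 = 64 price paths (U = up ×1.43, D = down ×0.73); each path with k up-moves has probability p*^k·(1−p*)^(6−k).
DDDDDD: Ā=8.0309, payoff=47.7291, prob=0.000097
UDDDDD: Ā=15.7317, payoff=40.0283, prob=0.000355
DUDDDD: Ā=13.2817, payoff=42.4783, prob=0.000355
UUDDDD: Ā=26.0177, payoff=29.7423, prob=0.001302
DDUDDD: Ā=11.4932, payoff=44.2668, prob=0.000355
UDUDDD: Ā=22.5142, payoff=33.2458, prob=0.001302
DUUDDD: Ā=20.0642, payoff=35.6958, prob=0.001302
UUUDDD: Ā=39.3038, payoff=16.4562, prob=0.004773
DDDUDD: Ā=10.1876, payoff=45.5724, prob=0.000355
UDDUDD: Ā=19.9566, payoff=35.8034, prob=0.001302
DUDUDD: Ā=17.5066, payoff=38.2534, prob=0.001302
UUDUDD: Ā=34.2938, payoff=21.4662, prob=0.004773
DDUUDD: Ā=15.7181, payoff=40.0419, prob=0.001302
UDUUDD: Ā=30.7903, payoff=24.9697, prob=0.004773
DUUUDD: Ā=28.3403, payoff=27.4197, prob=0.004773
UUUUDD: Ā=55.5159, payoff=0.2441, prob=0.017500
DDDDUD: Ā=9.2346, payoff=46.5254, prob=0.000355
UDDDUD: Ā=18.0896, payoff=37.6704, prob=0.001302
DUDDUD: Ā=15.6396, payoff=40.1204, prob=0.001302
UUDDUD: Ā=30.6365, payoff=25.1235, prob=0.004773
DDUDUD: Ā=13.8511, payoff=41.9089, prob=0.001302
UDUDUD: Ā=27.1330, payoff=28.6270, prob=0.004773
DUUDUD: Ā=24.6830, payoff=31.0770, prob=0.004773
UUUDUD: Ā=48.3516, payoff=7.4084, prob=0.017500
DDDUUD: Ā=12.5455, payoff=43.2145, prob=0.001302
UDDUUD: Ā=24.5754, payoff=31.1846, prob=0.004773
DUDUUD: Ā=22.1254, payoff=33.6346, prob=0.004773
UUDUUD: Ā=43.3416, payoff=12.4184, prob=0.017500
DDUUUD: Ā=20.3369, payoff=35.4231, prob=0.004773
UDUUUD: Ā=39.8381, payoff=15.9219, prob=0.017500
DUUUUD: Ā=37.3881, payoff=18.3719, prob=0.017500
UUUUUD: Ā=73.2397, payoff=0.0000, prob=0.064168
DDDDDU: Ā=8.5388, payoff=47.2212, prob=0.000355
UDDDDU: Ā=16.7267, payoff=39.0333, prob=0.001302
DUDDDU: Ā=14.2767, payoff=41.4833, prob=0.001302
UUDDDU: Ā=27.9666, payoff=27.7934, prob=0.004773
DDUDDU: Ā=12.4882, payoff=43.2718, prob=0.001302
UDUDDU: Ā=24.4631, payoff=31.2969, prob=0.004773
DUUDDU: Ā=22.0131, payoff=33.7469, prob=0.004773
UUUDDU: Ā=43.1216, payoff=12.6384, prob=0.017500
DDDUDU: Ā=11.1826, payoff=44.5774, prob=0.001302
UDDUDU: Ā=21.9056, payoff=33.8544, prob=0.004773
DUDUDU: Ā=19.4556, payoff=36.3044, prob=0.004773
UUDUDU: Ā=38.1116, payoff=17.6484, prob=0.017500
DDUUDU: Ā=17.6671, payoff=38.0929, prob=0.004773
UDUUDU: Ā=34.6081, payoff=21.1519, prob=0.017500
DUUUDU: Ā=32.1581, payoff=23.6019, prob=0.017500
UUUUDU: Ā=62.9947, payoff=0.0000, prob=0.064168
DDDDUU: Ā=10.2295, payoff=45.5305, prob=0.001302
UDDDUU: Ā=20.0386, payoff=35.7214, prob=0.004773
DUDDUU: Ā=17.5886, payoff=38.1714, prob=0.004773
UUDDUU: Ā=34.4543, payoff=21.3057, prob=0.017500
DDUDUU: Ā=15.8001, payoff=39.9599, prob=0.004773
UDUDUU: Ā=30.9508, payoff=24.8092, prob=0.017500
DUUDUU: Ā=28.5008, payoff=27.2592, prob=0.017500
UUUDUU: Ā=55.8304, payoff=0.0000, prob=0.064168
DDDUUU: Ā=14.4945, payoff=41.2655, prob=0.004773
UDDUUU: Ā=28.3933, payoff=27.3667, prob=0.017500
DUDUUU: Ā=25.9433, payoff=29.8167, prob=0.017500
UUDUUU: Ā=50.8204, payoff=4.9396, prob=0.064168
DDUUUU: Ā=24.1548, payoff=31.6052, prob=0.017500
UDUUUU: Ā=47.3169, payoff=8.4431, prob=0.064168
DUUUUU: Ā=44.8669, payoff=10.8931, prob=0.064168
UUUUUU: Ā=87.8900, payoff=0.0000, prob=0.235282
Price = Σ prob·payoff / R^6 = 10.541230 / 4.398047 = 2.3968

price = 2.3968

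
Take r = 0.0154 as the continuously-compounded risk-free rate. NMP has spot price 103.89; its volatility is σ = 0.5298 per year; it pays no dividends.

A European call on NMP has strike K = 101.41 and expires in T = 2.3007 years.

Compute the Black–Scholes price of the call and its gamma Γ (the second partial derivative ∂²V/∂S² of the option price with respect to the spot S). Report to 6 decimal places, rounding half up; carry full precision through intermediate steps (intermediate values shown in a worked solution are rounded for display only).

σ√T = 0.5298·√2.3007 = 0.803604
d₁ = (ln(S/K) + (r+σ²/2)T) / (σ√T) = (ln(103.89/101.41) + (0.0154+0.5298²/2)·2.3007) / 0.803604 = (0.024161 + 0.358320) / 0.803604 = 0.475957
d₂ = d₁ − σ√T = 0.475957 − 0.803604 = -0.327646
e^{−rT} = 0.965190
N(d₁) = 0.682948,  N(d₂) = 0.371590
Call price V = S·N(d₁) − K·e^{−rT}·N(d₂) = 70.951433 − 36.371139 = 34.580294
φ(d₁) = (1/√(2π))·e^{−d₁²/2} = 0.356220
Γ = φ(d₁) / (S·σ·√T) = 0.004267

price = 34.580294
Γ = 0.004267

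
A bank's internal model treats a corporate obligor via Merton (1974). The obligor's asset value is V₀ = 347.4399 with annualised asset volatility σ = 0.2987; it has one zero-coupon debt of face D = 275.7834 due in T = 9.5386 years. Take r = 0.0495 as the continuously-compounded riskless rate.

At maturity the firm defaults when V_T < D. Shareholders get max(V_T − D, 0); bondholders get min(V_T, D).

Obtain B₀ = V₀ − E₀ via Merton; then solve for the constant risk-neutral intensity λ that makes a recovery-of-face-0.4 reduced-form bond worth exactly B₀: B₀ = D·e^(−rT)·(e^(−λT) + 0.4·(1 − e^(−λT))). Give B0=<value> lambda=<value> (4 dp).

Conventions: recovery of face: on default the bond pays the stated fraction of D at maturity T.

With assets at 347.4399 and a single debt payment of 275.7834 at 9.5386 years:
d₁ = [ln(V₀/D) + (r + σ²/2)T] / (σ√T)
   = [ln(347.4399/275.7834) + (0.0495 + 0.5·0.2987²)·9.5386] / (0.2987·√9.5386)
   = [0.230976 + 0.897686] / 0.922524 = 1.223450
d₂ = d₁ − σ√T = 1.223450 − 0.922524 = 0.300926
N(d₁) = 0.889420,  N(d₂) = 0.618265,  e^(−rT) = 0.623653
E₀ = V₀·N(d₁) − D·e^(−rT)·N(d₂)
   = 347.4399·0.889420 − 275.7834·0.623653·0.618265 = 202.682705
B₀ = V₀ − E₀ = 347.4399 − 202.682705 = 144.757195
e^(−λT) = (B₀·e^(rT)/D − 0.4)/(1 − 0.4) = (144.7572·1.603455/275.7834 − 0.4)/0.6 = 0.73607465
λ = −ln(0.73607465)/9.5386 = 0.032125

B0=144.7572 lambda=0.0321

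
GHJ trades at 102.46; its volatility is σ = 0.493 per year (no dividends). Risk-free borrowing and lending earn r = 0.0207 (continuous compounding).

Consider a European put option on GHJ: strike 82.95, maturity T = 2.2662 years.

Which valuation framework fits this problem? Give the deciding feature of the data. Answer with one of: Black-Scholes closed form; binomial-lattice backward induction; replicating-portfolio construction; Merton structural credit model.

framework: Black-Scholes closed form

Key observation: everything needed for the exact continuous-time valuation of the European put on GHJ (strike 82.95) is given, and no feature rules the closed form out.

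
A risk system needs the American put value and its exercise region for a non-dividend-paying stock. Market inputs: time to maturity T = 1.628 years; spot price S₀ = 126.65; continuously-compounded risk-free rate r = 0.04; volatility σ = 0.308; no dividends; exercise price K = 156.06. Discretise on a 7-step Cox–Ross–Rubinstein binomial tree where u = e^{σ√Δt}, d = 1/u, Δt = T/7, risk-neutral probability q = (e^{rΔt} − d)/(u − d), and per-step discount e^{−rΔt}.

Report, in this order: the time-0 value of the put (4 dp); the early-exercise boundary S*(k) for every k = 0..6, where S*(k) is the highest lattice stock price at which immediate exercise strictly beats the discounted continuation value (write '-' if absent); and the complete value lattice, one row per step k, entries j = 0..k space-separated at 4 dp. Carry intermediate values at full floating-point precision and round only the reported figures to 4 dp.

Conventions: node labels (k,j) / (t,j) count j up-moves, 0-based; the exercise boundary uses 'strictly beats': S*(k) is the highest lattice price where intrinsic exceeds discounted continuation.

Δt=0.23257  u=1.16013  d=0.86197  q=0.49428  discount=0.99074
step 7 (expiry): payoffs max(K−S,0) = 111.2836 95.7950 74.9487 46.8915 9.1291 0.0000 0.0000 0.0000
step 6: (k=6,j=0): S=51.9466, K−S=104.1134, hold=102.6683 ⇒ V=104.1134 exercise | (k=6,j=1): S=69.9155, K−S=86.1445, hold=84.6994 ⇒ V=86.1445 exercise | (k=6,j=2): S=94.0999, K−S=61.9601, hold=60.5150 ⇒ V=61.9601 exercise | (k=6,j=3): S=126.6500, K−S=29.4100, hold=27.9649 ⇒ V=29.4100 exercise | (k=6,j=4): S=170.4595, K−S=0.0000, hold=4.5740 ⇒ V=4.5740 continue | (k=6,j=5): S=229.4230, K−S=0.0000, hold=0.0000 ⇒ V=0.0000 continue | (k=6,j=6): S=308.7826, K−S=0.0000, hold=0.0000 ⇒ V=0.0000 continue  boundary S*=126.6500
step 5: (k=5,j=0): S=60.2650, K−S=95.7950, hold=94.3499 ⇒ V=95.7950 exercise | (k=5,j=1): S=81.1113, K−S=74.9487, hold=73.5036 ⇒ V=74.9487 exercise | (k=5,j=2): S=109.1685, K−S=46.8915, hold=45.4465 ⇒ V=46.8915 exercise | (k=5,j=3): S=146.9309, K−S=9.1291, hold=16.9754 ⇒ V=16.9754 continue | (k=5,j=4): S=197.7557, K−S=0.0000, hold=2.2917 ⇒ V=2.2917 continue | (k=5,j=5): S=266.1613, K−S=0.0000, hold=0.0000 ⇒ V=0.0000 continue  boundary S*=109.1685
step 4: (k=4,j=0): S=69.9155, K−S=86.1445, hold=84.6994 ⇒ V=86.1445 exercise | (k=4,j=1): S=94.0999, K−S=61.9601, hold=60.5150 ⇒ V=61.9601 exercise | (k=4,j=2): S=126.6500, K−S=29.4100, hold=31.8073 ⇒ V=31.8073 continue | (k=4,j=3): S=170.4595, K−S=0.0000, hold=9.6276 ⇒ V=9.6276 continue | (k=4,j=4): S=229.4230, K−S=0.0000, hold=1.1483 ⇒ V=1.1483 continue  boundary S*=94.0999
step 3: (k=3,j=0): S=81.1113, K−S=74.9487, hold=73.5036 ⇒ V=74.9487 exercise | (k=3,j=1): S=109.1685, K−S=46.8915, hold=46.6204 ⇒ V=46.8915 exercise | (k=3,j=2): S=146.9309, K−S=9.1291, hold=20.6513 ⇒ V=20.6513 continue | (k=3,j=3): S=197.7557, K−S=0.0000, hold=5.3861 ⇒ V=5.3861 continue  boundary S*=109.1685
step 2: (k=2,j=0): S=94.0999, K−S=61.9601, hold=60.5150 ⇒ V=61.9601 exercise | (k=2,j=1): S=126.6500, K−S=29.4100, hold=33.6074 ⇒ V=33.6074 continue | (k=2,j=2): S=170.4595, K−S=0.0000, hold=12.9846 ⇒ V=12.9846 continue  boundary S*=94.0999
step 1: (k=1,j=0): S=109.1685, K−S=46.8915, hold=47.5019 ⇒ V=47.5019 continue | (k=1,j=1): S=146.9309, K−S=9.1291, hold=23.1972 ⇒ V=23.1972 continue  boundary S*=-
step 0: (k=0,j=0): S=126.6500, K−S=29.4100, hold=35.1599 ⇒ V=35.1599 continue  boundary S*=-

price = 35.1599
boundary = - - 94.0999 109.1685 94.0999 109.1685 126.6500
tree:
35.1599
47.5019 23.1972
61.9601 33.6074 12.9846
74.9487 46.8915 20.6513 5.3861
86.1445 61.9601 31.8073 9.6276 1.1483
95.7950 74.9487 46.8915 16.9754 2.2917 0.0000
104.1134 86.1445 61.9601 29.4100 4.5740 0.0000 0.0000
111.2836 95.7950 74.9487 46.8915 9.1291 0.0000 0.0000 0.0000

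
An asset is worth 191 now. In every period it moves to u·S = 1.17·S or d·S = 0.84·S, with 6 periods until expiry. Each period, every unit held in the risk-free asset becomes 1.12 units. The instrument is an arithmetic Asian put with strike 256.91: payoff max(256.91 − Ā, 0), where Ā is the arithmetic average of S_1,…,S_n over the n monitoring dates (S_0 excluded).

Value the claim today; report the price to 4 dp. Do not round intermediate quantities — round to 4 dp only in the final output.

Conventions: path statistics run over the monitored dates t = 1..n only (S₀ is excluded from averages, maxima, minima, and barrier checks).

price = 4.9391

Set p* = 0.8485 (from d < R < u); the path-dependent value is the discounted p*-expectation over all price paths.
Enumerate all 2^6 = 64 price paths (U = up ×1.17, D = down ×0.84); each path with k up-moves has probability p*^k·(1−p*)^(6−k).
DDDDDD: Ā=108.4143, payoff=148.4957, prob=0.000012
UDDDDD: Ā=151.0057, payoff=105.9043, prob=0.000068
DUDDDD: Ā=140.5007, payoff=116.4093, prob=0.000068
UUDDDD: Ā=195.6973, payoff=61.2127, prob=0.000379
DDUDDD: Ā=131.6765, payoff=125.2335, prob=0.000068
UDUDDD: Ā=183.4065, payoff=73.5035, prob=0.000379
DUUDDD: Ā=172.9015, payoff=84.0085, prob=0.000379
UUUDDD: Ā=240.8271, payoff=16.0829, prob=0.002125
DDDUDD: Ā=124.2641, payoff=132.6459, prob=0.000068
UDDUDD: Ā=173.0822, payoff=83.8278, prob=0.000379
DUDUDD: Ā=162.5772, payoff=94.3328, prob=0.000379
UUDUDD: Ā=226.4468, payoff=30.4632, prob=0.002125
DDUUDD: Ā=153.7530, payoff=103.1570, prob=0.000379
UDUUDD: Ā=214.1559, payoff=42.7541, prob=0.002125
DUUUDD: Ā=203.6509, payoff=53.2591, prob=0.002125
UUUUDD: Ā=283.6567, payoff=0.0000, prob=0.011898
DDDDUD: Ā=118.0378, payoff=138.8722, prob=0.000068
UDDDUD: Ā=164.4098, payoff=92.5002, prob=0.000379
DUDDUD: Ā=153.9048, payoff=103.0052, prob=0.000379
UUDDUD: Ā=214.3673, payoff=42.5427, prob=0.002125
DDUDUD: Ā=145.0806, payoff=111.8294, prob=0.000379
UDUDUD: Ā=202.0765, payoff=54.8335, prob=0.002125
DUUDUD: Ā=191.5715, payoff=65.3385, prob=0.002125
UUUDUD: Ā=266.8317, payoff=0.0000, prob=0.011898
DDDUUD: Ā=137.6682, payoff=119.2418, prob=0.000379
UDDUUD: Ā=191.7522, payoff=65.1578, prob=0.002125
DUDUUD: Ā=181.2472, payoff=75.6628, prob=0.002125
UUDUUD: Ā=252.4514, payoff=4.4586, prob=0.011898
DDUUUD: Ā=172.4230, payoff=84.4870, prob=0.002125
UDUUUD: Ā=240.1606, payoff=16.7494, prob=0.011898
DUUUUD: Ā=229.6556, payoff=27.2544, prob=0.011898
UUUUUD: Ā=319.8774, payoff=0.0000, prob=0.066631
DDDDDU: Ā=112.8076, payoff=144.1024, prob=0.000068
UDDDDU: Ā=157.1249, payoff=99.7851, prob=0.000379
DUDDDU: Ā=146.6199, payoff=110.2901, prob=0.000379
UUDDDU: Ā=204.2206, payoff=52.6894, prob=0.002125
DDUDDU: Ā=137.7957, payoff=119.1143, prob=0.000379
UDUDDU: Ā=191.9297, payoff=64.9803, prob=0.002125
DUUDDU: Ā=181.4247, payoff=75.4853, prob=0.002125
UUUDDU: Ā=252.6988, payoff=4.2112, prob=0.011898
DDDUDU: Ā=130.3834, payoff=126.5266, prob=0.000379
UDDUDU: Ā=181.6054, payoff=75.3046, prob=0.002125
DUDUDU: Ā=171.1004, payoff=85.8096, prob=0.002125
UUDUDU: Ā=238.3185, payoff=18.5915, prob=0.011898
DDUUDU: Ā=162.2762, payoff=94.6338, prob=0.002125
UDUUDU: Ā=226.0276, payoff=30.8824, prob=0.011898
DUUUDU: Ā=215.5226, payoff=41.3874, prob=0.011898
UUUUDU: Ā=300.1922, payoff=0.0000, prob=0.066631
DDDDUU: Ā=124.1570, payoff=132.7530, prob=0.000379
UDDDUU: Ā=172.9330, payoff=83.9770, prob=0.002125
DUDDUU: Ā=162.4280, payoff=94.4820, prob=0.002125
UUDDUU: Ā=226.2390, payoff=30.6710, prob=0.011898
DDUDUU: Ā=153.6038, payoff=103.3062, prob=0.002125
UDUDUU: Ā=213.9482, payoff=42.9618, prob=0.011898
DUUDUU: Ā=203.4432, payoff=53.4668, prob=0.011898
UUUDUU: Ā=283.3673, payoff=0.0000, prob=0.066631
DDDUUU: Ā=146.1915, payoff=110.7185, prob=0.002125
UDDUUU: Ā=203.6239, payoff=53.2861, prob=0.011898
DUDUUU: Ā=193.1189, payoff=63.7911, prob=0.011898
UUDUUU: Ā=268.9870, payoff=0.0000, prob=0.066631
DDUUUU: Ā=184.2947, payoff=72.6153, prob=0.011898
UDUUUU: Ā=256.6961, payoff=0.2139, prob=0.066631
DUUUUU: Ā=246.1911, payoff=10.7189, prob=0.066631
UUUUUU: Ā=342.9091, payoff=0.0000, prob=0.373134
Price = Σ prob·payoff / R^6 = 9.749006 / 1.973823 = 4.9391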